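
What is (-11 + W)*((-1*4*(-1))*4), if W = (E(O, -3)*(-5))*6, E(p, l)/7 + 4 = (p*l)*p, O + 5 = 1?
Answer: 174544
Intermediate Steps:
O = -4 (O = -5 + 1 = -4)
E(p, l) = -28 + 7*l*p² (E(p, l) = -28 + 7*((p*l)*p) = -28 + 7*((l*p)*p) = -28 + 7*(l*p²) = -28 + 7*l*p²)
W = 10920 (W = ((-28 + 7*(-3)*(-4)²)*(-5))*6 = ((-28 + 7*(-3)*16)*(-5))*6 = ((-28 - 336)*(-5))*6 = -364*(-5)*6 = 1820*6 = 10920)
(-11 + W)*((-1*4*(-1))*4) = (-11 + 10920)*((-1*4*(-1))*4) = 10909*(-4*(-1)*4) = 10909*(4*4) = 10909*16 = 174544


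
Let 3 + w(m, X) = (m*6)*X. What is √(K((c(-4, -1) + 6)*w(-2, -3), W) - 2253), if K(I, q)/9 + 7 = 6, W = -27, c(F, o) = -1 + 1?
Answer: I*√2262 ≈ 47.56*I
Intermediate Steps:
c(F, o) = 0
w(m, X) = -3 + 6*X*m (w(m, X) = -3 + (m*6)*X = -3 + (6*m)*X = -3 + 6*X*m)
K(I, q) = -9 (K(I, q) = -63 + 9*6 = -63 + 54 = -9)
√(K((c(-4, -1) + 6)*w(-2, -3), W) - 2253) = √(-9 - 2253) = √(-2262) = I*√2262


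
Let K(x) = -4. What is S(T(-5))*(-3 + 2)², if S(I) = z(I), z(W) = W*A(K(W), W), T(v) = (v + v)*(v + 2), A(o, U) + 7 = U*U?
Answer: 26790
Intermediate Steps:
A(o, U) = -7 + U² (A(o, U) = -7 + U*U = -7 + U²)
T(v) = 2*v*(2 + v) (T(v) = (2*v)*(2 + v) = 2*v*(2 + v))
z(W) = W*(-7 + W²)
S(I) = I*(-7 + I²)
S(T(-5))*(-3 + 2)² = ((2*(-5)*(2 - 5))*(-7 + (2*(-5)*(2 - 5))²))*(-3 + 2)² = ((2*(-5)*(-3))*(-7 + (2*(-5)*(-3))²))*(-1)² = (30*(-7 + 30²))*1 = (30*(-7 + 900))*1 = (30*893)*1 = 26790*1 = 26790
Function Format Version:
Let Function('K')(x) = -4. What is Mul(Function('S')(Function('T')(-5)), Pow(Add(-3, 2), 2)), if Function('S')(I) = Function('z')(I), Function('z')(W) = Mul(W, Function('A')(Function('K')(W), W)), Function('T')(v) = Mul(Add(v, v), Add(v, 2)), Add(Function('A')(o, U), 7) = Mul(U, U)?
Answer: 26790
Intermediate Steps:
Function('A')(o, U) = Add(-7, Pow(U, 2)) (Function('A')(o, U) = Add(-7, Mul(U, U)) = Add(-7, Pow(U, 2)))
Function('T')(v) = Mul(2, v, Add(2, v)) (Function('T')(v) = Mul(Mul(2, v), Add(2, v)) = Mul(2, v, Add(2, v)))
Function('z')(W) = Mul(W, Add(-7, Pow(W, 2)))
Function('S')(I) = Mul(I, Add(-7, Pow(I, 2)))
Mul(Function('S')(Function('T')(-5)), Pow(Add(-3, 2), 2)) = Mul(Mul(Mul(2, -5, Add(2, -5)), Add(-7, Pow(Mul(2, -5, Add(2, -5)), 2))), Pow(Add(-3, 2), 2)) = Mul(Mul(Mul(2, -5, -3), Add(-7, Pow(Mul(2, -5, -3), 2))), Pow(-1, 2)) = Mul(Mul(30, Add(-7, Pow(30, 2))), 1) = Mul(Mul(30, Add(-7, 900)), 1) = Mul(Mul(30, 893), 1) = Mul(26790, 1) = 26790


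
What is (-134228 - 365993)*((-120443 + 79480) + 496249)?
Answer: -227743618206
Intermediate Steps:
(-134228 - 365993)*((-120443 + 79480) + 496249) = -500221*(-40963 + 496249) = -500221*455286 = -227743618206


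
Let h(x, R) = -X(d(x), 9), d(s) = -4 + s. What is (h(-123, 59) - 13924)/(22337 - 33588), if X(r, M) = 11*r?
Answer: 12527/11251 ≈ 1.1134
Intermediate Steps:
h(x, R) = 44 - 11*x (h(x, R) = -11*(-4 + x) = -(-44 + 11*x) = 44 - 11*x)
(h(-123, 59) - 13924)/(22337 - 33588) = ((44 - 11*(-123)) - 13924)/(22337 - 33588) = ((44 + 1353) - 13924)/(-11251) = (1397 - 13924)*(-1/11251) = -12527*(-1/11251) = 12527/11251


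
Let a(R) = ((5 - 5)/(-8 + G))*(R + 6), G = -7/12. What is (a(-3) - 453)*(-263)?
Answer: 119139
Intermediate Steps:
G = -7/12 (G = -7*1/12 = -7/12 ≈ -0.58333)
a(R) = 0 (a(R) = ((5 - 5)/(-8 - 7/12))*(R + 6) = (0/(-103/12))*(6 + R) = (0*(-12/103))*(6 + R) = 0*(6 + R) = 0)
(a(-3) - 453)*(-263) = (0 - 453)*(-263) = -453*(-263) = 119139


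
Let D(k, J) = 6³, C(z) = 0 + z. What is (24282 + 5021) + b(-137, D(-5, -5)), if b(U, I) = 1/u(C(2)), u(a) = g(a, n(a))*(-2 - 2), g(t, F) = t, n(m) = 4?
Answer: 234423/8 ≈ 29303.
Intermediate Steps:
C(z) = z
u(a) = -4*a (u(a) = a*(-2 - 2) = a*(-4) = -4*a)
D(k, J) = 216
b(U, I) = -⅛ (b(U, I) = 1/(-4*2) = 1/(-8) = -⅛)
(24282 + 5021) + b(-137, D(-5, -5)) = (24282 + 5021) - ⅛ = 29303 - ⅛ = 234423/8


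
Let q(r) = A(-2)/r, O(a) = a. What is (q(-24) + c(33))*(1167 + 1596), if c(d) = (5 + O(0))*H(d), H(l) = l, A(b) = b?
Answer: 1824501/4 ≈ 4.5613e+5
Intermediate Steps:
c(d) = 5*d (c(d) = (5 + 0)*d = 5*d)
q(r) = -2/r
(q(-24) + c(33))*(1167 + 1596) = (-2/(-24) + 5*33)*(1167 + 1596) = (-2*(-1/24) + 165)*2763 = (1/12 + 165)*2763 = (1981/12)*2763 = 1824501/4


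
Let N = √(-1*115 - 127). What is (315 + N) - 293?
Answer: 22 + 11*I*√2 ≈ 22.0 + 15.556*I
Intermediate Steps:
N = 11*I*√2 (N = √(-115 - 127) = √(-242) = 11*I*√2 ≈ 15.556*I)
(315 + N) - 293 = (315 + 11*I*√2) - 293 = 22 + 11*I*√2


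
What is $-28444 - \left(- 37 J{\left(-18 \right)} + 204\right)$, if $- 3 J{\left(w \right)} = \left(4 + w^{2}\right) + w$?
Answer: $- \frac{97414}{3} \approx -32471.0$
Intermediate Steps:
$J{\left(w \right)} = - \frac{4}{3} - \frac{w}{3} - \frac{w^{2}}{3}$ ($J{\left(w \right)} = - \frac{\left(4 + w^{2}\right) + w}{3} = - \frac{4 + w + w^{2}}{3} = - \frac{4}{3} - \frac{w}{3} - \frac{w^{2}}{3}$)
$-28444 - \left(- 37 J{\left(-18 \right)} + 204\right) = -28444 - \left(- 37 \left(- \frac{4}{3} - -6 - \frac{\left(-18\right)^{2}}{3}\right) + 204\right) = -28444 - \left(- 37 \left(- \frac{4}{3} + 6 - 108\right) + 204\right) = -28444 - \left(\left(-37\right) \left(- \frac{310}{3}\right) + 204\right) = -28444 - \left(\frac{11470}{3} + 204\right) = -28444 - \frac{12082}{3} = - \frac{97414}{3}$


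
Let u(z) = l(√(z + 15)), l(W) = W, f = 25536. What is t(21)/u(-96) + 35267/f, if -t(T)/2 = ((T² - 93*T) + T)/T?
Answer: 35267/25536 - 142*I/9 ≈ 1.3811 - 15.778*I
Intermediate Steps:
t(T) = -2*(T² - 92*T)/T (t(T) = -2*((T² - 93*T) + T)/T = -2*(T² - 92*T)/T)
u(z) = √(15 + z) (u(z) = √(z + 15) = √(15 + z))
t(21)/u(-96) + 35267/f = (184 - 2*21)/(√(15 - 96)) + 35267/25536 = (184 - 42)/(√(-81)) + 35267*(1/25536) = 142/((9*I)) + 35267/25536 = 142*(-I/9) + 35267/25536 = -142*I/9 + 35267/25536 = 35267/25536 - 142*I/9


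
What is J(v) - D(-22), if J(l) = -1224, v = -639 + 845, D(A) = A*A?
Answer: -1708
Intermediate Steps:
D(A) = A²
v = 206
J(v) - D(-22) = -1224 - 1*(-22)² = -1224 - 1*484 = -1224 - 484 = -1708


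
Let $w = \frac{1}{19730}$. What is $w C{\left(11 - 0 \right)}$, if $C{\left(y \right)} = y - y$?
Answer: $0$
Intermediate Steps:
$C{\left(y \right)} = 0$
$w = \frac{1}{19730} \approx 5.0684 \cdot 10^{-5}$
$w C{\left(11 - 0 \right)} = \frac{1}{19730} \cdot 0 = 0$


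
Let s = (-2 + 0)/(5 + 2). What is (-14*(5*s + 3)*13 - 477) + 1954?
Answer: 1191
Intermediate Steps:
s = -2/7 ≈ -0.28571
(-14*(5*s + 3)*13 - 477) + 1954 = (-14*(5*(-2/7) + 3)*13 - 477) + 1954 = (-14*(-10/7 + 3)*13 - 477) + 1954 = (-14*11/7*13 - 477) + 1954 = (-22*13 - 477) + 1954 = (-286 - 477) + 1954 = -763 + 1954 = 1191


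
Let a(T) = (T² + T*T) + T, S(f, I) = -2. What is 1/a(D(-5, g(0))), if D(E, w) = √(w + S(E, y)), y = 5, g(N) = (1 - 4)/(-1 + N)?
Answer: ⅓ ≈ 0.33333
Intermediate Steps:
g(N) = -3/(-1 + N)
D(E, w) = √(-2 + w) (D(E, w) = √(w - 2) = √(-2 + w))
a(T) = T + 2*T² (a(T) = (T² + T²) + T = 2*T² + T = T + 2*T²)
1/a(D(-5, g(0))) = 1/(√(-2 - 3/(-1 + 0))*(1 + 2*√(-2 - 3/(-1 + 0)))) = 1/(√(-2 - 3/(-1))*(1 + 2*√(-2 - 3/(-1)))) = 1/(√(-2 - 3*(-1))*(1 + 2*√(-2 - 3*(-1)))) = 1/(√(-2 + 3)*(1 + 2*√(-2 + 3))) = 1/(√1*(1 + 2*√1)) = 1/(1*(1 + 2*1)) = 1/(1*(1 + 2)) = 1/(1*3) = 1/3 = ⅓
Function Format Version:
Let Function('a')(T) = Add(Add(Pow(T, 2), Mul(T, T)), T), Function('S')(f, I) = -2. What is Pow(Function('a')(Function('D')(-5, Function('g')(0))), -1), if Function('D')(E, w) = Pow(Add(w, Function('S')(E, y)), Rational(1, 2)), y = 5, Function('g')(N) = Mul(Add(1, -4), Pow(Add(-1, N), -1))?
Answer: Rational(1, 3) ≈ 0.33333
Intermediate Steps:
Function('g')(N) = Mul(-3, Pow(Add(-1, N), -1))
Function('D')(E, w) = Pow(Add(-2, w), Rational(1, 2)) (Function('D')(E, w) = Pow(Add(w, -2), Rational(1, 2)) = Pow(Add(-2, w), Rational(1, 2)))
Function('a')(T) = Add(T, Mul(2, Pow(T, 2))) (Function('a')(T) = Add(Add(Pow(T, 2), Pow(T, 2)), T) = Add(Mul(2, Pow(T, 2)), T) = Add(T, Mul(2, Pow(T, 2))))
Pow(Function('a')(Function('D')(-5, Function('g')(0))), -1) = Pow(Mul(Pow(Add(-2, Mul(-3, Pow(Add(-1, 0), -1))), Rational(1, 2)), Add(1, Mul(2, Pow(Add(-2, Mul(-3, Pow(Add(-1, 0), -1))), Rational(1, 2))))), -1) = Pow(Mul(Pow(Add(-2, Mul(-3, Pow(-1, -1))), Rational(1, 2)), Add(1, Mul(2, Pow(Add(-2, Mul(-3, Pow(-1, -1))), Rational(1, 2))))), -1) = Pow(Mul(Pow(Add(-2, Mul(-3, -1)), Rational(1, 2)), Add(1, Mul(2, Pow(Add(-2, Mul(-3, -1)), Rational(1, 2))))), -1) = Pow(Mul(Pow(Add(-2, 3), Rational(1, 2)), Add(1, Mul(2, Pow(Add(-2, 3), Rational(1, 2))))), -1) = Pow(Mul(Pow(1, Rational(1, 2)), Add(1, Mul(2, Pow(1, Rational(1, 2))))), -1) = Pow(Mul(1, Add(1, Mul(2, 1))), -1) = Pow(Mul(1, Add(1, 2)), -1) = Pow(Mul(1, 3), -1) = Pow(3, -1) = Rational(1, 3)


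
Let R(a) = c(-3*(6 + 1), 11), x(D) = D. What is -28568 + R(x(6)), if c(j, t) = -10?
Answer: -28578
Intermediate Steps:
R(a) = -10
-28568 + R(x(6)) = -28568 - 10 = -28578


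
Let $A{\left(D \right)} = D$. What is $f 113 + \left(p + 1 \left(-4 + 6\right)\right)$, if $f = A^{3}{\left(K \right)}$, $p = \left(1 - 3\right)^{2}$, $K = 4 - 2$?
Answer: $910$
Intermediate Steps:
$K = 2$
$p = 4$ ($p = \left(-2\right)^{2} = 4$)
$f = 8$ ($f = 2^{3} = 8$)
$f 113 + \left(p + 1 \left(-4 + 6\right)\right) = 8 \cdot 113 + \left(4 + 1 \left(-4 + 6\right)\right) = 904 + \left(4 + 1 \cdot 2\right) = 904 + \left(4 + 2\right) = 904 + 6 = 910$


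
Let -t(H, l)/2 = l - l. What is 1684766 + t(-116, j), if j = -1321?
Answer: 1684766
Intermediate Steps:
t(H, l) = 0 (t(H, l) = -2*(l - l) = -2*0 = 0)
1684766 + t(-116, j) = 1684766 + 0 = 1684766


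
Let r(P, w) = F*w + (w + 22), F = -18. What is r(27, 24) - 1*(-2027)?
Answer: 1641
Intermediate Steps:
r(P, w) = 22 - 17*w (r(P, w) = -18*w + (w + 22) = -18*w + (22 + w) = 22 - 17*w)
r(27, 24) - 1*(-2027) = (22 - 17*24) - 1*(-2027) = (22 - 408) + 2027 = -386 + 2027 = 1641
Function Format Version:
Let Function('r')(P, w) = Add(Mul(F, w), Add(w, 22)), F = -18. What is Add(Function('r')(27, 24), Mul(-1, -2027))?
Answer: 1641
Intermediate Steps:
Function('r')(P, w) = Add(22, Mul(-17, w)) (Function('r')(P, w) = Add(Mul(-18, w), Add(w, 22)) = Add(Mul(-18, w), Add(22, w)) = Add(22, Mul(-17, w)))
Add(Function('r')(27, 24), Mul(-1, -2027)) = Add(Add(22, Mul(-17, 24)), Mul(-1, -2027)) = Add(Add(22, -408), 2027) = Add(-386, 2027) = 1641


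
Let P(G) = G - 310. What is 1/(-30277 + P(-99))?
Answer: -1/30686 ≈ -3.2588e-5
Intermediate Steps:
P(G) = -310 + G
1/(-30277 + P(-99)) = 1/(-30277 + (-310 - 99)) = 1/(-30277 - 409) = 1/(-30686) = -1/30686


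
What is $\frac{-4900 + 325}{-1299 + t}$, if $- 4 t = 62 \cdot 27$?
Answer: $\frac{610}{229} \approx 2.6638$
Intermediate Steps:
$t = - \frac{837}{2}$ ($t = - \frac{62 \cdot 27}{4} = \left(- \frac{1}{4}\right) 1674 = - \frac{837}{2} \approx -418.5$)
$\frac{-4900 + 325}{-1299 + t} = \frac{-4900 + 325}{-1299 - \frac{837}{2}} = - \frac{4575}{- \frac{3435}{2}} = \left(-4575\right) \left(- \frac{2}{3435}\right) = \frac{610}{229}$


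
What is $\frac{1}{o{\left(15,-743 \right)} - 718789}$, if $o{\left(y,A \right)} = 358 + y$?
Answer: $- \frac{1}{718416} \approx -1.392 \cdot 10^{-6}$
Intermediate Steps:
$\frac{1}{o{\left(15,-743 \right)} - 718789} = \frac{1}{\left(358 + 15\right) - 718789} = \frac{1}{373 - 718789} = \frac{1}{-718416} = - \frac{1}{718416}$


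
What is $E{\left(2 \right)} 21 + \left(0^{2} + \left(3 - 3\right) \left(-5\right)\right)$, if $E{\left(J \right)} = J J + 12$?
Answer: $336$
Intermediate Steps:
$E{\left(J \right)} = 12 + J^{2}$ ($E{\left(J \right)} = J^{2} + 12 = 12 + J^{2}$)
$E{\left(2 \right)} 21 + \left(0^{2} + \left(3 - 3\right) \left(-5\right)\right) = \left(12 + 2^{2}\right) 21 + \left(0^{2} + \left(3 - 3\right) \left(-5\right)\right) = \left(12 + 4\right) 21 + \left(0 + 0 \left(-5\right)\right) = 16 \cdot 21 + \left(0 + 0\right) = 336 + 0 = 336$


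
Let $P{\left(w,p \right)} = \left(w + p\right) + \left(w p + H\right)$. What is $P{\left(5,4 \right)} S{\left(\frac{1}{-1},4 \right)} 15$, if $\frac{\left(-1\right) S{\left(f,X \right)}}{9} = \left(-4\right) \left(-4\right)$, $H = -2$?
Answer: $-58320$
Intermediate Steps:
$S{\left(f,X \right)} = -144$ ($S{\left(f,X \right)} = - 9 \left(\left(-4\right) \left(-4\right)\right) = \left(-9\right) 16 = -144$)
$P{\left(w,p \right)} = -2 + p + w + p w$ ($P{\left(w,p \right)} = \left(w + p\right) + \left(w p - 2\right) = \left(p + w\right) + \left(p w - 2\right) = \left(p + w\right) + \left(-2 + p w\right) = -2 + p + w + p w$)
$P{\left(5,4 \right)} S{\left(\frac{1}{-1},4 \right)} 15 = \left(-2 + 4 + 5 + 4 \cdot 5\right) \left(-144\right) 15 = \left(-2 + 4 + 5 + 20\right) \left(-144\right) 15 = 27 \left(-144\right) 15 = \left(-3888\right) 15 = -58320$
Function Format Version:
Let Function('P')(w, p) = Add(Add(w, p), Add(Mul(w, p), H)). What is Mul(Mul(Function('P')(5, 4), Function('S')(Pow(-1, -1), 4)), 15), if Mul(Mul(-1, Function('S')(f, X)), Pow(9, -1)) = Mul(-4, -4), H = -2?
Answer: -58320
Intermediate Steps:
Function('S')(f, X) = -144 (Function('S')(f, X) = Mul(-9, Mul(-4, -4)) = Mul(-9, 16) = -144)
Function('P')(w, p) = Add(-2, p, w, Mul(p, w)) (Function('P')(w, p) = Add(Add(w, p), Add(Mul(w, p), -2)) = Add(Add(p, w), Add(Mul(p, w), -2)) = Add(Add(p, w), Add(-2, Mul(p, w))) = Add(-2, p, w, Mul(p, w)))
Mul(Mul(Function('P')(5, 4), Function('S')(Pow(-1, -1), 4)), 15) = Mul(Mul(Add(-2, 4, 5, Mul(4, 5)), -144), 15) = Mul(Mul(Add(-2, 4, 5, 20), -144), 15) = Mul(Mul(27, -144), 15) = Mul(-3888, 15) = -58320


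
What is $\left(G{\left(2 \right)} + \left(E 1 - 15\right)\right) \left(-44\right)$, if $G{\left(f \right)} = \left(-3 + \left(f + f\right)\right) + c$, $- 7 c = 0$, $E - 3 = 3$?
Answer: $352$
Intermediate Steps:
$E = 6$ ($E = 3 + 3 = 6$)
$c = 0$ ($c = \left(- \frac{1}{7}\right) 0 = 0$)
$G{\left(f \right)} = -3 + 2 f$ ($G{\left(f \right)} = \left(-3 + \left(f + f\right)\right) + 0 = \left(-3 + 2 f\right) + 0 = -3 + 2 f$)
$\left(G{\left(2 \right)} + \left(E 1 - 15\right)\right) \left(-44\right) = \left(\left(-3 + 2 \cdot 2\right) + \left(6 \cdot 1 - 15\right)\right) \left(-44\right) = \left(\left(-3 + 4\right) + \left(6 - 15\right)\right) \left(-44\right) = \left(1 - 9\right) \left(-44\right) = \left(-8\right) \left(-44\right) = 352$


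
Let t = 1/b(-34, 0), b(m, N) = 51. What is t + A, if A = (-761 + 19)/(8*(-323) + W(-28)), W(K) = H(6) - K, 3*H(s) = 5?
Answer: 121189/390813 ≈ 0.31009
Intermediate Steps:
H(s) = 5/3 (H(s) = (⅓)*5 = 5/3)
W(K) = 5/3 - K
A = 2226/7663 (A = (-761 + 19)/(8*(-323) + (5/3 - 1*(-28))) = -742/(-2584 + (5/3 + 28)) = -742/(-2584 + 89/3) = -742/(-7663/3) = -742*(-3/7663) = 2226/7663 ≈ 0.29049)
t = 1/51 ≈ 0.019608
t + A = 1/51 + 2226/7663 = 121189/390813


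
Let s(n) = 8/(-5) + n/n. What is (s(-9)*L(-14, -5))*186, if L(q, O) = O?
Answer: 558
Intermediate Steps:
s(n) = -⅗ (s(n) = 8*(-⅕) + 1 = -8/5 + 1 = -⅗)
(s(-9)*L(-14, -5))*186 = -⅗*(-5)*186 = 3*186 = 558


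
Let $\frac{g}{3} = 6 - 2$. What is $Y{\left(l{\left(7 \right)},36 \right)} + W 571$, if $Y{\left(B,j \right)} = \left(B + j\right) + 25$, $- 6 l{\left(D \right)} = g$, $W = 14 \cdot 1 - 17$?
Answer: $-1654$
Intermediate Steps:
$g = 12$ ($g = 3 \left(6 - 2\right) = 3 \cdot 4 = 12$)
$W = -3$ ($W = 14 - 17 = -3$)
$l{\left(D \right)} = -2$ ($l{\left(D \right)} = \left(- \frac{1}{6}\right) 12 = -2$)
$Y{\left(B,j \right)} = 25 + B + j$
$Y{\left(l{\left(7 \right)},36 \right)} + W 571 = \left(25 - 2 + 36\right) - 1713 = 59 - 1713 = -1654$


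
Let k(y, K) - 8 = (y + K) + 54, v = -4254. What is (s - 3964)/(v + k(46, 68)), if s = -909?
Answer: 4873/4078 ≈ 1.1949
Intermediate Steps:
k(y, K) = 62 + K + y (k(y, K) = 8 + ((y + K) + 54) = 8 + ((K + y) + 54) = 8 + (54 + K + y) = 62 + K + y)
(s - 3964)/(v + k(46, 68)) = (-909 - 3964)/(-4254 + (62 + 68 + 46)) = -4873/(-4254 + 176) = -4873/(-4078) = -4873*(-1/4078) = 4873/4078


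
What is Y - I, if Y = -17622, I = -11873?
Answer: -5749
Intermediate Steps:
Y - I = -17622 - 1*(-11873) = -17622 + 11873 = -5749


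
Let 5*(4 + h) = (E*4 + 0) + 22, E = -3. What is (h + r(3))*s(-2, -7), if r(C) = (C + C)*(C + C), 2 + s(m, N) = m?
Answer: -136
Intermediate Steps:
s(m, N) = -2 + m
r(C) = 4*C² (r(C) = (2*C)*(2*C) = 4*C²)
h = -2 (h = -4 + ((-3*4 + 0) + 22)/5 = -4 + ((-12 + 0) + 22)/5 = -4 + (-12 + 22)/5 = -4 + (⅕)*10 = -4 + 2 = -2)
(h + r(3))*s(-2, -7) = (-2 + 4*3²)*(-2 - 2) = (-2 + 4*9)*(-4) = (-2 + 36)*(-4) = 34*(-4) = -136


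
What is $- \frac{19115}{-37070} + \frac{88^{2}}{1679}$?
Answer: $\frac{63832833}{12448106} \approx 5.1279$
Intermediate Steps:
$- \frac{19115}{-37070} + \frac{88^{2}}{1679} = \left(-19115\right) \left(- \frac{1}{37070}\right) + 7744 \cdot \frac{1}{1679} = \frac{3823}{7414} + \frac{7744}{1679} = \frac{63832833}{12448106}$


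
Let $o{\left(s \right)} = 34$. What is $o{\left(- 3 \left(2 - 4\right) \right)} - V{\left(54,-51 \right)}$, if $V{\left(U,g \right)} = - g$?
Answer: $-17$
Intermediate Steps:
$o{\left(- 3 \left(2 - 4\right) \right)} - V{\left(54,-51 \right)} = 34 - \left(-1\right) \left(-51\right) = 34 - 51 = -17$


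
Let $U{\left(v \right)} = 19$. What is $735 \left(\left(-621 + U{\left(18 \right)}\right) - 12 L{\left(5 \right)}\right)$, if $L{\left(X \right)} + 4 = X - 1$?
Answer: $-442470$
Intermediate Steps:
$L{\left(X \right)} = -5 + X$ ($L{\left(X \right)} = -4 + \left(X - 1\right) = -4 + \left(-1 + X\right) = -5 + X$)
$735 \left(\left(-621 + U{\left(18 \right)}\right) - 12 L{\left(5 \right)}\right) = 735 \left(\left(-621 + 19\right) - 12 \left(-5 + 5\right)\right) = 735 \left(-602 - 0\right) = 735 \left(-602 + 0\right) = 735 \left(-602\right) = -442470$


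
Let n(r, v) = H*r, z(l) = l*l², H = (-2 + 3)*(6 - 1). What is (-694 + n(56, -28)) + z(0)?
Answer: -414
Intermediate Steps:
H = 5 (H = 1*5 = 5)
z(l) = l³
n(r, v) = 5*r
(-694 + n(56, -28)) + z(0) = (-694 + 5*56) + 0³ = (-694 + 280) + 0 = -414 + 0 = -414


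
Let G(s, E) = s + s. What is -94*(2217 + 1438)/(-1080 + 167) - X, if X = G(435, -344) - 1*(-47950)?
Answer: -44229090/913 ≈ -48444.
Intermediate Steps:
G(s, E) = 2*s
X = 48820 (X = 2*435 - 1*(-47950) = 870 + 47950 = 48820)
-94*(2217 + 1438)/(-1080 + 167) - X = -94*(2217 + 1438)/(-1080 + 167) - 1*48820 = -343570/(-913) - 48820 = -343570*(-1)/913 - 48820 = -94*(-3655/913) - 48820 = 343570/913 - 48820 = -44229090/913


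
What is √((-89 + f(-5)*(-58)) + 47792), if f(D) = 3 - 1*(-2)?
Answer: √47413 ≈ 217.75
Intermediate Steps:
f(D) = 5 (f(D) = 3 + 2 = 5)
√((-89 + f(-5)*(-58)) + 47792) = √((-89 + 5*(-58)) + 47792) = √((-89 - 290) + 47792) = √(-379 + 47792) = √47413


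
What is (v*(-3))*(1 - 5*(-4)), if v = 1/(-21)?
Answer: 3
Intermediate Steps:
v = -1/21 ≈ -0.047619
(v*(-3))*(1 - 5*(-4)) = (-1/21*(-3))*(1 - 5*(-4)) = (1 + 20)/7 = (⅐)*21 = 3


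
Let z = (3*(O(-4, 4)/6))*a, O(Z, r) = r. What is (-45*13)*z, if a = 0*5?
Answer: 0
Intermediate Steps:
a = 0
z = 0 (z = (3*(4/6))*0 = (3*(4*(1/6)))*0 = (3*(2/3))*0 = 2*0 = 0)
(-45*13)*z = -45*13*0 = -585*0 = 0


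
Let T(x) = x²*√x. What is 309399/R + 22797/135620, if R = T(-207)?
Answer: 22797/135620 - 103133*I*√23/985527 ≈ 0.16809 - 0.50187*I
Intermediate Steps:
T(x) = x^(5/2)
R = 128547*I*√23 (R = (-207)^(5/2) = 128547*I*√23 ≈ 6.1649e+5*I)
309399/R + 22797/135620 = 309399/((128547*I*√23)) + 22797/135620 = 309399*(-I*√23/2956581) + 22797*(1/135620) = -103133*I*√23/985527 + 22797/135620 = 22797/135620 - 103133*I*√23/985527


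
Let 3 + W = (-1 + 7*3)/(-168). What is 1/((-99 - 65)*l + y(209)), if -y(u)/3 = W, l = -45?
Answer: 14/103451 ≈ 0.00013533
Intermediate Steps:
W = -131/42 (W = -3 + (-1 + 7*3)/(-168) = -3 + (-1 + 21)*(-1/168) = -3 + 20*(-1/168) = -3 - 5/42 = -131/42 ≈ -3.1190)
y(u) = 131/14 (y(u) = -3*(-131/42) = 131/14)
1/((-99 - 65)*l + y(209)) = 1/((-99 - 65)*(-45) + 131/14) = 1/(-164*(-45) + 131/14) = 1/(7380 + 131/14) = 1/(103451/14) = 14/103451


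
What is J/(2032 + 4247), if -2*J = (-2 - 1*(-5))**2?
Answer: -3/4186 ≈ -0.00071668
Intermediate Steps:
J = -9/2 (J = -(-2 - 1*(-5))**2/2 = -(-2 + 5)**2/2 = -1/2*3**2 = -1/2*9 = -9/2 ≈ -4.5000)
J/(2032 + 4247) = -9/(2*(2032 + 4247)) = -9/2/6279 = -9/2*1/6279 = -3/4186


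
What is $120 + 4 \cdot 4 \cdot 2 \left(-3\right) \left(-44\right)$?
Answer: $4344$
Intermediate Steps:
$120 + 4 \cdot 4 \cdot 2 \left(-3\right) \left(-44\right) = 120 + 16 \left(-6\right) \left(-44\right) = 120 - -4224 = 120 + 4224 = 4344$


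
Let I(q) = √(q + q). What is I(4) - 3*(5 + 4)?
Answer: -27 + 2*√2 ≈ -24.172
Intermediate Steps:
I(q) = √2*√q (I(q) = √(2*q) = √2*√q)
I(4) - 3*(5 + 4) = √2*√4 - 3*(5 + 4) = √2*2 - 3*9 = 2*√2 - 1*27 = 2*√2 - 27 = -27 + 2*√2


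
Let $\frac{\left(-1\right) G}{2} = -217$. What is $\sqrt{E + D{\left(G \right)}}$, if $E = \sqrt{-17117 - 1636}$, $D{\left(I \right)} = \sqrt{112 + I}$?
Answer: $\sqrt{\sqrt{546} + i \sqrt{18753}} \approx 9.008 + 7.6011 i$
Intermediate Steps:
$G = 434$ ($G = \left(-2\right) \left(-217\right) = 434$)
$E = i \sqrt{18753}$ ($E = \sqrt{-18753} = i \sqrt{18753} \approx 136.94 i$)
$\sqrt{E + D{\left(G \right)}} = \sqrt{i \sqrt{18753} + \sqrt{112 + 434}} = \sqrt{i \sqrt{18753} + \sqrt{546}} = \sqrt{\sqrt{546} + i \sqrt{18753}}$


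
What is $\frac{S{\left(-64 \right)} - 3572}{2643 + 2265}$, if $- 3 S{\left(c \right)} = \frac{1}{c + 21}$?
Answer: $- \frac{460787}{633132} \approx -0.72779$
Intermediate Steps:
$S{\left(c \right)} = - \frac{1}{3 \left(21 + c\right)}$ ($S{\left(c \right)} = - \frac{1}{3 \left(c + 21\right)} = - \frac{1}{3 \left(21 + c\right)}$)
$\frac{S{\left(-64 \right)} - 3572}{2643 + 2265} = \frac{- \frac{1}{63 + 3 \left(-64\right)} - 3572}{2643 + 2265} = \frac{- \frac{1}{63 - 192} - 3572}{4908} = \left(- \frac{1}{-129} - 3572\right) \frac{1}{4908} = \left(\left(-1\right) \left(- \frac{1}{129}\right) - 3572\right) \frac{1}{4908} = \left(\frac{1}{129} - 3572\right) \frac{1}{4908} = \left(- \frac{460787}{129}\right) \frac{1}{4908} = - \frac{460787}{633132}$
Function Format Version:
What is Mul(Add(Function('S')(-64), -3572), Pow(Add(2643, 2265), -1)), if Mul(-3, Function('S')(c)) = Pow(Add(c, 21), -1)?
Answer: Rational(-460787, 633132) ≈ -0.72779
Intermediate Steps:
Function('S')(c) = Mul(Rational(-1, 3), Pow(Add(21, c), -1)) (Function('S')(c) = Mul(Rational(-1, 3), Pow(Add(c, 21), -1)) = Mul(Rational(-1, 3), Pow(Add(21, c), -1)))
Mul(Add(Function('S')(-64), -3572), Pow(Add(2643, 2265), -1)) = Mul(Add(Mul(-1, Pow(Add(63, Mul(3, -64)), -1)), -3572), Pow(Add(2643, 2265), -1)) = Mul(Add(Mul(-1, Pow(Add(63, -192), -1)), -3572), Pow(4908, -1)) = Mul(Add(Mul(-1, Pow(-129, -1)), -3572), Rational(1, 4908)) = Mul(Add(Mul(-1, Rational(-1, 129)), -3572), Rational(1, 4908)) = Mul(Add(Rational(1, 129), -3572), Rational(1, 4908)) = Mul(Rational(-460787, 129), Rational(1, 4908)) = Rational(-460787, 633132)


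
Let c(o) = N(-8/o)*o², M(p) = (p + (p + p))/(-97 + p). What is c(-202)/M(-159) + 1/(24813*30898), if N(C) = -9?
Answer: -8008521550718923/40633619922 ≈ -1.9709e+5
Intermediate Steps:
M(p) = 3*p/(-97 + p) (M(p) = (p + 2*p)/(-97 + p) = (3*p)/(-97 + p) = 3*p/(-97 + p))
c(o) = -9*o²
c(-202)/M(-159) + 1/(24813*30898) = (-9*(-202)²)/((3*(-159)/(-97 - 159))) + 1/(24813*30898) = (-9*40804)/((3*(-159)/(-256))) + (1/24813)*(1/30898) = -367236/(3*(-159)*(-1/256)) + 1/766672074 = -367236/477/256 + 1/766672074 = -367236*256/477 + 1/766672074 = -10445824/53 + 1/766672074 = -8008521550718923/40633619922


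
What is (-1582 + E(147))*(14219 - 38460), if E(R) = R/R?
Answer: 38325021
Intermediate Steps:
E(R) = 1
(-1582 + E(147))*(14219 - 38460) = (-1582 + 1)*(14219 - 38460) = -1581*(-24241) = 38325021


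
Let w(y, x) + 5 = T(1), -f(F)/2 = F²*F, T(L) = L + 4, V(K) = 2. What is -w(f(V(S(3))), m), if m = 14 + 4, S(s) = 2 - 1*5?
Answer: 0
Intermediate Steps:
S(s) = -3 (S(s) = 2 - 5 = -3)
m = 18
T(L) = 4 + L
f(F) = -2*F³ (f(F) = -2*F²*F = -2*F³)
w(y, x) = 0 (w(y, x) = -5 + (4 + 1) = -5 + 5 = 0)
-w(f(V(S(3))), m) = -1*0 = 0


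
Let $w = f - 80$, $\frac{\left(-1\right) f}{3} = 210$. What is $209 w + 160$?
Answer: $-148230$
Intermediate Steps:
$f = -630$ ($f = \left(-3\right) 210 = -630$)
$w = -710$ ($w = -630 - 80 = -710$)
$209 w + 160 = 209 \left(-710\right) + 160 = -148390 + 160 = -148230$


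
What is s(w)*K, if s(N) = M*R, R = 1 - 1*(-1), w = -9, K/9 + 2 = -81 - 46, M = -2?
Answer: 4644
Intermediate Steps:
K = -1161 (K = -18 + 9*(-81 - 46) = -18 + 9*(-127) = -18 - 1143 = -1161)
R = 2 (R = 1 + 1 = 2)
s(N) = -4 (s(N) = -2*2 = -4)
s(w)*K = -4*(-1161) = 4644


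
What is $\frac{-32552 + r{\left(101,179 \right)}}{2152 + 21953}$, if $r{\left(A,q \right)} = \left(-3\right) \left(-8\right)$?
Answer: $- \frac{32528}{24105} \approx -1.3494$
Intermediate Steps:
$r{\left(A,q \right)} = 24$
$\frac{-32552 + r{\left(101,179 \right)}}{2152 + 21953} = \frac{-32552 + 24}{2152 + 21953} = - \frac{32528}{24105}$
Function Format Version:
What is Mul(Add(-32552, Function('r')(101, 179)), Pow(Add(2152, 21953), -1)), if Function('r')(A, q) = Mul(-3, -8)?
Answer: Rational(-32528, 24105) ≈ -1.3494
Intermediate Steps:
Function('r')(A, q) = 24
Mul(Add(-32552, Function('r')(101, 179)), Pow(Add(2152, 21953), -1)) = Mul(Add(-32552, 24), Pow(Add(2152, 21953), -1)) = Mul(-32528, Pow(24105, -1)) = Mul(-32528, Rational(1, 24105)) = Rational(-32528, 24105)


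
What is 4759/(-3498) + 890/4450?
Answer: -20297/17490 ≈ -1.1605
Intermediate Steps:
4759/(-3498) + 890/4450 = 4759*(-1/3498) + 890*(1/4450) = -4759/3498 + ⅕ = -20297/17490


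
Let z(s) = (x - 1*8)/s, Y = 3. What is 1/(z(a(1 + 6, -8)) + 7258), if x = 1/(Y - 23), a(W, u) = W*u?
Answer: 160/1161303 ≈ 0.00013778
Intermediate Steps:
x = -1/20 (x = 1/(3 - 23) = 1/(-20) = -1/20 ≈ -0.050000)
z(s) = -161/(20*s) (z(s) = (-1/20 - 1*8)/s = (-1/20 - 8)/s = -161/(20*s))
1/(z(a(1 + 6, -8)) + 7258) = 1/(-161*(-1/(8*(1 + 6)))/20 + 7258) = 1/(-161/(20*(7*(-8))) + 7258) = 1/(-161/20/(-56) + 7258) = 1/(-161/20*(-1/56) + 7258) = 1/(23/160 + 7258) = 1/(1161303/160) = 160/1161303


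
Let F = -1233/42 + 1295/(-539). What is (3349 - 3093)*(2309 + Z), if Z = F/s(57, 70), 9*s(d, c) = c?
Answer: 1590208064/2695 ≈ 5.9006e+5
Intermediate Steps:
F = -4891/154 (F = -1233*1/42 + 1295*(-1/539) = -411/14 - 185/77 = -4891/154 ≈ -31.760)
s(d, c) = c/9
Z = -44019/10780 (Z = -4891/(154*((⅑)*70)) = -4891/(154*70/9) = -4891/154*9/70 = -44019/10780 ≈ -4.0834)
(3349 - 3093)*(2309 + Z) = (3349 - 3093)*(2309 - 44019/10780) = 256*(24847001/10780) = 1590208064/2695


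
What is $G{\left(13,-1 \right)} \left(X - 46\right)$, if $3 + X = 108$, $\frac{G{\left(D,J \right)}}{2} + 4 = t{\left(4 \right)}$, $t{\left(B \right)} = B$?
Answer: $0$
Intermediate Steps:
$G{\left(D,J \right)} = 0$ ($G{\left(D,J \right)} = -8 + 2 \cdot 4 = -8 + 8 = 0$)
$X = 105$ ($X = -3 + 108 = 105$)
$G{\left(13,-1 \right)} \left(X - 46\right) = 0 \left(105 - 46\right) = 0 \cdot 59 = 0$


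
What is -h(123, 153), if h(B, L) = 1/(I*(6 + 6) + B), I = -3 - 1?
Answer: -1/75 ≈ -0.013333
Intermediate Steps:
I = -4
h(B, L) = 1/(-48 + B) (h(B, L) = 1/(-4*(6 + 6) + B) = 1/(-4*12 + B) = 1/(-48 + B))
-h(123, 153) = -1/(-48 + 123) = -1/75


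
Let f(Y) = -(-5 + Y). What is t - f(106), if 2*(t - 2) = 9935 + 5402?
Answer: 15543/2 ≈ 7771.5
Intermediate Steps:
t = 15341/2 (t = 2 + (9935 + 5402)/2 = 2 + (½)*15337 = 2 + 15337/2 = 15341/2 ≈ 7670.5)
f(Y) = 5 - Y
t - f(106) = 15341/2 - (5 - 1*106) = 15341/2 - (5 - 106) = 15341/2 - 1*(-101) = 15341/2 + 101 = 15543/2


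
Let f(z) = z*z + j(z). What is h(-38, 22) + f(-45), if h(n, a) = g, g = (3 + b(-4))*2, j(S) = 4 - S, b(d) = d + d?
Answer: 2064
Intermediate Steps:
b(d) = 2*d
g = -10 (g = (3 + 2*(-4))*2 = (3 - 8)*2 = -5*2 = -10)
f(z) = 4 + z² - z (f(z) = z*z + (4 - z) = z² + (4 - z) = 4 + z² - z)
h(n, a) = -10
h(-38, 22) + f(-45) = -10 + (4 + (-45)² - 1*(-45)) = -10 + (4 + 2025 + 45) = -10 + 2074 = 2064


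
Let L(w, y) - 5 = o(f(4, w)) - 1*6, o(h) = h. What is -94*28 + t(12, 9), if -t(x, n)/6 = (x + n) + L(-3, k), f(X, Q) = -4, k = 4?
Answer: -2728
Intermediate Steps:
L(w, y) = -5 (L(w, y) = 5 + (-4 - 1*6) = 5 + (-4 - 6) = 5 - 10 = -5)
t(x, n) = 30 - 6*n - 6*x (t(x, n) = -6*((x + n) - 5) = -6*((n + x) - 5) = -6*(-5 + n + x) = 30 - 6*n - 6*x)
-94*28 + t(12, 9) = -94*28 + (30 - 6*9 - 6*12) = -2632 + (30 - 54 - 72) = -2632 - 96 = -2728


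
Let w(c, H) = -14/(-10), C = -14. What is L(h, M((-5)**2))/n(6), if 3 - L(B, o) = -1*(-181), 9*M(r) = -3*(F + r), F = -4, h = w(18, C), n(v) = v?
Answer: -89/3 ≈ -29.667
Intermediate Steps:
w(c, H) = 7/5 (w(c, H) = -14*(-1/10) = 7/5)
h = 7/5 ≈ 1.4000
M(r) = 4/3 - r/3 (M(r) = (-3*(-4 + r))/9 = (12 - 3*r)/9 = 4/3 - r/3)
L(B, o) = -178 (L(B, o) = 3 - (-1)*(-181) = 3 - 1*181 = 3 - 181 = -178)
L(h, M((-5)**2))/n(6) = -178/6 = -178*1/6 = -89/3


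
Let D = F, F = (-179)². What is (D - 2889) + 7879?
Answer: 37031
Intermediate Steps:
F = 32041
D = 32041
(D - 2889) + 7879 = (32041 - 2889) + 7879 = 29152 + 7879 = 37031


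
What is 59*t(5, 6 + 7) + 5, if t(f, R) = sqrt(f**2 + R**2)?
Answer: 5 + 59*sqrt(194) ≈ 826.78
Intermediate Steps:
t(f, R) = sqrt(R**2 + f**2)
59*t(5, 6 + 7) + 5 = 59*sqrt((6 + 7)**2 + 5**2) + 5 = 59*sqrt(13**2 + 25) + 5 = 59*sqrt(169 + 25) + 5 = 59*sqrt(194) + 5 = 5 + 59*sqrt(194)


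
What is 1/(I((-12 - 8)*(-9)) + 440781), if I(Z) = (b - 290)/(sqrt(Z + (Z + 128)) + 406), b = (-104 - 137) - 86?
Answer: 72441225286/31930605306646993 - 1234*sqrt(122)/31930605306646993 ≈ 2.2687e-6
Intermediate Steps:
b = -327 (b = -241 - 86 = -327)
I(Z) = -617/(406 + sqrt(128 + 2*Z)) (I(Z) = (-327 - 290)/(sqrt(Z + (Z + 128)) + 406) = -617/(sqrt(Z + (128 + Z)) + 406) = -617/(sqrt(128 + 2*Z) + 406) = -617/(406 + sqrt(128 + 2*Z)))
1/(I((-12 - 8)*(-9)) + 440781) = 1/(-617/(406 + sqrt(2)*sqrt(64 + (-12 - 8)*(-9))) + 440781) = 1/(-617/(406 + sqrt(2)*sqrt(64 - 20*(-9))) + 440781) = 1/(-617/(406 + sqrt(2)*sqrt(64 + 180)) + 440781) = 1/(-617/(406 + sqrt(2)*sqrt(244)) + 440781) = 1/(-617/(406 + sqrt(2)*(2*sqrt(61))) + 440781) = 1/(-617/(406 + 2*sqrt(122)) + 440781) = 1/(440781 - 617/(406 + 2*sqrt(122)))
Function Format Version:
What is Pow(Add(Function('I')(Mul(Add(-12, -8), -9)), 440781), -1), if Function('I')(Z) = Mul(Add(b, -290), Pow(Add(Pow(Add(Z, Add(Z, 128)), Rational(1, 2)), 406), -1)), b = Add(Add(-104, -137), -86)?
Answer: Add(Rational(72441225286, 31930605306646993), Mul(Rational(-1234, 31930605306646993), Pow(122, Rational(1, 2)))) ≈ 2.2687e-6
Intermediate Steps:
b = -327 (b = Add(-241, -86) = -327)
Function('I')(Z) = Mul(-617, Pow(Add(406, Pow(Add(128, Mul(2, Z)), Rational(1, 2))), -1)) (Function('I')(Z) = Mul(Add(-327, -290), Pow(Add(Pow(Add(Z, Add(Z, 128)), Rational(1, 2)), 406), -1)) = Mul(-617, Pow(Add(Pow(Add(Z, Add(128, Z)), Rational(1, 2)), 406), -1)) = Mul(-617, Pow(Add(Pow(Add(128, Mul(2, Z)), Rational(1, 2)), 406), -1)) = Mul(-617, Pow(Add(406, Pow(Add(128, Mul(2, Z)), Rational(1, 2))), -1)))
Pow(Add(Function('I')(Mul(Add(-12, -8), -9)), 440781), -1) = Pow(Add(Mul(-617, Pow(Add(406, Mul(Pow(2, Rational(1, 2)), Pow(Add(64, Mul(Add(-12, -8), -9)), Rational(1, 2)))), -1)), 440781), -1) = Pow(Add(Mul(-617, Pow(Add(406, Mul(Pow(2, Rational(1, 2)), Pow(Add(64, Mul(-20, -9)), Rational(1, 2)))), -1)), 440781), -1) = Pow(Add(Mul(-617, Pow(Add(406, Mul(Pow(2, Rational(1, 2)), Pow(Add(64, 180), Rational(1, 2)))), -1)), 440781), -1) = Pow(Add(Mul(-617, Pow(Add(406, Mul(Pow(2, Rational(1, 2)), Pow(244, Rational(1, 2)))), -1)), 440781), -1) = Pow(Add(Mul(-617, Pow(Add(406, Mul(Pow(2, Rational(1, 2)), Mul(2, Pow(61, Rational(1, 2))))), -1)), 440781), -1) = Pow(Add(Mul(-617, Pow(Add(406, Mul(2, Pow(122, Rational(1, 2)))), -1)), 440781), -1) = Pow(Add(440781, Mul(-617, Pow(Add(406, Mul(2, Pow(122, Rational(1, 2)))), -1))), -1)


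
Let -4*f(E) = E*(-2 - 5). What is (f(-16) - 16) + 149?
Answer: 105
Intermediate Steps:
f(E) = 7*E/4 (f(E) = -E*(-2 - 5)/4 = -E*(-7)/4 = -(-7)*E/4 = 7*E/4)
(f(-16) - 16) + 149 = ((7/4)*(-16) - 16) + 149 = (-28 - 16) + 149 = -44 + 149 = 105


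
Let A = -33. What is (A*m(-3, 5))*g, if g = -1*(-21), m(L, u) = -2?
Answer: 1386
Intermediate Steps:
g = 21
(A*m(-3, 5))*g = -33*(-2)*21 = 66*21 = 1386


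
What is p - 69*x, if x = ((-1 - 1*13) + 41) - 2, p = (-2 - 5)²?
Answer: -1676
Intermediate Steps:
p = 49 (p = (-7)² = 49)
x = 25 (x = ((-1 - 13) + 41) - 2 = (-14 + 41) - 2 = 27 - 2 = 25)
p - 69*x = 49 - 69*25 = 49 - 1725 = -1676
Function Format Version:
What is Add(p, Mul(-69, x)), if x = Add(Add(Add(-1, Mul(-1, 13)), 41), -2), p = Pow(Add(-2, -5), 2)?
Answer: -1676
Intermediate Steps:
p = 49 (p = Pow(-7, 2) = 49)
x = 25 (x = Add(Add(Add(-1, -13), 41), -2) = Add(Add(-14, 41), -2) = Add(27, -2) = 25)
Add(p, Mul(-69, x)) = Add(49, Mul(-69, 25)) = Add(49, -1725) = -1676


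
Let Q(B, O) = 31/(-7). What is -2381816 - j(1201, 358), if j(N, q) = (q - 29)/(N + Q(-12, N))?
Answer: -19950093119/8376 ≈ -2.3818e+6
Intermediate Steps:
Q(B, O) = -31/7 (Q(B, O) = 31*(-⅐) = -31/7)
j(N, q) = (-29 + q)/(-31/7 + N) (j(N, q) = (q - 29)/(N - 31/7) = (-29 + q)/(-31/7 + N))
-2381816 - j(1201, 358) = -2381816 - 7*(-29 + 358)/(-31 + 7*1201) = -2381816 - 7*329/(-31 + 8407) = -2381816 - 7*329/8376 = -2381816 - 1*2303/8376 = -2381816 - 2303/8376 = -19950093119/8376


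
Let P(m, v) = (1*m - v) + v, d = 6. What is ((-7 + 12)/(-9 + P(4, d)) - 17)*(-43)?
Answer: 774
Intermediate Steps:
P(m, v) = m (P(m, v) = (m - v) + v = m)
((-7 + 12)/(-9 + P(4, d)) - 17)*(-43) = ((-7 + 12)/(-9 + 4) - 17)*(-43) = (5/(-5) - 17)*(-43) = (5*(-⅕) - 17)*(-43) = (-1 - 17)*(-43) = -18*(-43) = 774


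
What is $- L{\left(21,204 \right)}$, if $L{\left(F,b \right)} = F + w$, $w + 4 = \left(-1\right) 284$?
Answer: $267$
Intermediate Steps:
$w = -288$ ($w = -4 - 284 = -288$)
$L{\left(F,b \right)} = -288 + F$ ($L{\left(F,b \right)} = F - 288 = -288 + F$)
$- L{\left(21,204 \right)} = - (-288 + 21) = \left(-1\right) \left(-267\right) = 267$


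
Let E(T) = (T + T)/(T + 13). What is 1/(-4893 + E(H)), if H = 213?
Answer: -113/552696 ≈ -0.00020445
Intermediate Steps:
E(T) = 2*T/(13 + T) (E(T) = (2*T)/(13 + T) = 2*T/(13 + T))
1/(-4893 + E(H)) = 1/(-4893 + 2*213/(13 + 213)) = 1/(-4893 + 2*213/226) = 1/(-4893 + 2*213*(1/226)) = 1/(-4893 + 213/113) = 1/(-552696/113) = -113/552696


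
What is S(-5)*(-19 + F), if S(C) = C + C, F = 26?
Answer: -70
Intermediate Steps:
S(C) = 2*C
S(-5)*(-19 + F) = (2*(-5))*(-19 + 26) = -10*7 = -70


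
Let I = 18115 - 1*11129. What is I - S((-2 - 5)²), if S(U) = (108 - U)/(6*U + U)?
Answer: 2396139/343 ≈ 6985.8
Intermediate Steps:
I = 6986 (I = 18115 - 11129 = 6986)
S(U) = (108 - U)/(7*U) (S(U) = (108 - U)/((7*U)) = (108 - U)*(1/(7*U)) = (108 - U)/(7*U))
I - S((-2 - 5)²) = 6986 - (108 - (-2 - 5)²)/(7*((-2 - 5)²)) = 6986 - (108 - 1*(-7)²)/(7*((-7)²)) = 6986 - (108 - 1*49)/(7*49) = 6986 - (108 - 49)/(7*49) = 6986 - 59/(7*49) = 6986 - 1*59/343 = 6986 - 59/343 = 2396139/343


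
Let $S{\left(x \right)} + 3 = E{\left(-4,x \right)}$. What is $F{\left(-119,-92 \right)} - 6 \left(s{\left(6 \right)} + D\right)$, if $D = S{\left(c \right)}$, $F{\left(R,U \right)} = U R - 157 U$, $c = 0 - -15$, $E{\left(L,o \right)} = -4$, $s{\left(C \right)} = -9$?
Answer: $25488$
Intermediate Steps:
$c = 15$ ($c = 0 + 15 = 15$)
$F{\left(R,U \right)} = - 157 U + R U$ ($F{\left(R,U \right)} = R U - 157 U = - 157 U + R U$)
$S{\left(x \right)} = -7$ ($S{\left(x \right)} = -3 - 4 = -7$)
$D = -7$
$F{\left(-119,-92 \right)} - 6 \left(s{\left(6 \right)} + D\right) = - 92 \left(-157 - 119\right) - 6 \left(-9 - 7\right) = \left(-92\right) \left(-276\right) - -96 = 25392 + 96 = 25488$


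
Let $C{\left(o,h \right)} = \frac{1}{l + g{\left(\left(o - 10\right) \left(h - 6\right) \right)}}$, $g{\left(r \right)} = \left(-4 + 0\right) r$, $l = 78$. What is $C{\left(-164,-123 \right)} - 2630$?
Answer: $- \frac{235926781}{89706} \approx -2630.0$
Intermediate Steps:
$g{\left(r \right)} = - 4 r$
$C{\left(o,h \right)} = \frac{1}{78 - 4 \left(-10 + o\right) \left(-6 + h\right)}$ ($C{\left(o,h \right)} = \frac{1}{78 - 4 \left(o - 10\right) \left(h - 6\right)} = \frac{1}{78 - 4 \left(-10 + o\right) \left(-6 + h\right)}$)
$C{\left(-164,-123 \right)} - 2630 = - \frac{1}{162 - -4920 - -3936 + 4 \left(-123\right) \left(-164\right)} - 2630 = - \frac{1}{162 + 4920 + 3936 + 80688} - 2630 = - \frac{1}{89706} - 2630 = - \frac{235926781}{89706}$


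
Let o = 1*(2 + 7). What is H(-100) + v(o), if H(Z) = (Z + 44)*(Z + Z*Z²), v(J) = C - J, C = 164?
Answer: 56005755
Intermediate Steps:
o = 9 (o = 1*9 = 9)
v(J) = 164 - J
H(Z) = (44 + Z)*(Z + Z³)
H(-100) + v(o) = -100*(44 - 100 + (-100)³ + 44*(-100)²) + (164 - 1*9) = -100*(44 - 100 - 1000000 + 44*10000) + (164 - 9) = -100*(44 - 100 - 1000000 + 440000) + 155 = -100*(-560056) + 155 = 56005600 + 155 = 56005755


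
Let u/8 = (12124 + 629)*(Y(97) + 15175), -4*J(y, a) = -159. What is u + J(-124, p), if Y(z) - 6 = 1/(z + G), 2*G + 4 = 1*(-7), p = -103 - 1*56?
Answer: 377913909699/244 ≈ 1.5488e+9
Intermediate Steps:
p = -159 (p = -103 - 56 = -159)
G = -11/2 (G = -2 + (1*(-7))/2 = -2 + (½)*(-7) = -2 - 7/2 = -11/2 ≈ -5.5000)
Y(z) = 6 + 1/(-11/2 + z) (Y(z) = 6 + 1/(z - 11/2) = 6 + 1/(-11/2 + z))
J(y, a) = 159/4 (J(y, a) = -¼*(-159) = 159/4)
u = 94478475000/61 (u = 8*((12124 + 629)*(4*(-16 + 3*97)/(-11 + 2*97) + 15175)) = 8*(12753*(4*(-16 + 291)/(-11 + 194) + 15175)) = 8*(12753*(4*275/183 + 15175)) = 8*(12753*(4*(1/183)*275 + 15175)) = 8*(12753*(1100/183 + 15175)) = 8*(12753*(2778125/183)) = 8*(11809809375/61) = 94478475000/61 ≈ 1.5488e+9)
u + J(-124, p) = 94478475000/61 + 159/4 = 377913909699/244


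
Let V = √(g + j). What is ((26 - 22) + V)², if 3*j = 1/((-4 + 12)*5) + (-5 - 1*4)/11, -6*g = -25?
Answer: (880 + √188870)²/48400 ≈ 35.706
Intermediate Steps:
g = 25/6 (g = -⅙*(-25) = 25/6 ≈ 4.1667)
j = -349/1320 (j = (1/((-4 + 12)*5) + (-5 - 1*4)/11)/3 = ((⅕)/8 + (-5 - 4)*(1/11))/3 = ((⅛)*(⅕) - 9*1/11)/3 = (1/40 - 9/11)/3 = (⅓)*(-349/440) = -349/1320 ≈ -0.26439)
V = √188870/220 (V = √(25/6 - 349/1320) = √(1717/440) = √188870/220 ≈ 1.9754)
((26 - 22) + V)² = ((26 - 22) + √188870/220)² = (4 + √188870/220)²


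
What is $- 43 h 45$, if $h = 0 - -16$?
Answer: $-30960$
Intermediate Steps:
$h = 16$ ($h = 0 + 16 = 16$)
$- 43 h 45 = \left(-43\right) 16 \cdot 45 = \left(-688\right) 45 = -30960$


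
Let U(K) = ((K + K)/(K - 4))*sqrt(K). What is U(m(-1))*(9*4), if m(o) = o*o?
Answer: -24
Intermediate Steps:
m(o) = o**2
U(K) = 2*K**(3/2)/(-4 + K) (U(K) = ((2*K)/(-4 + K))*sqrt(K) = (2*K/(-4 + K))*sqrt(K) = 2*K**(3/2)/(-4 + K))
U(m(-1))*(9*4) = (2*((-1)**2)**(3/2)/(-4 + (-1)**2))*(9*4) = (2*1**(3/2)/(-4 + 1))*36 = (2*1/(-3))*36 = (2*1*(-1/3))*36 = -2/3*36 = -24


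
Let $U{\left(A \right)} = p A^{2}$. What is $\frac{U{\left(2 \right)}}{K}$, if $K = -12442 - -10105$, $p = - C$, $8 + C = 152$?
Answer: $\frac{192}{779} \approx 0.24647$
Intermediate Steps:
$C = 144$ ($C = -8 + 152 = 144$)
$p = -144$ ($p = \left(-1\right) 144 = -144$)
$U{\left(A \right)} = - 144 A^{2}$
$K = -2337$ ($K = -12442 + 10105 = -2337$)
$\frac{U{\left(2 \right)}}{K} = \frac{\left(-144\right) 2^{2}}{-2337} = \left(-144\right) 4 \left(- \frac{1}{2337}\right) = \left(-576\right) \left(- \frac{1}{2337}\right) = \frac{192}{779}$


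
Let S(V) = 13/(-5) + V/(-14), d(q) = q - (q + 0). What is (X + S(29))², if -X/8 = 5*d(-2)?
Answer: 106929/4900 ≈ 21.822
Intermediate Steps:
d(q) = 0 (d(q) = q - q = 0)
X = 0 (X = -40*0 = -8*0 = 0)
S(V) = -13/5 - V/14 (S(V) = 13*(-⅕) + V*(-1/14) = -13/5 - V/14)
(X + S(29))² = (0 + (-13/5 - 1/14*29))² = (0 + (-13/5 - 29/14))² = (0 - 327/70)² = (-327/70)² = 106929/4900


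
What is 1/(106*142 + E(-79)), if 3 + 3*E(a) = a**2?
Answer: 3/51394 ≈ 5.8373e-5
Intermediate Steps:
E(a) = -1 + a**2/3
1/(106*142 + E(-79)) = 1/(106*142 + (-1 + (1/3)*(-79)**2)) = 1/(15052 + (-1 + (1/3)*6241)) = 1/(15052 + (-1 + 6241/3)) = 1/(15052 + 6238/3) = 1/(51394/3) = 3/51394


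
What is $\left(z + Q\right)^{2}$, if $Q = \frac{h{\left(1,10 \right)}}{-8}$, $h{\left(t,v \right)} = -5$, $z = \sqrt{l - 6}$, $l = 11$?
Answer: $\frac{345}{64} + \frac{5 \sqrt{5}}{4} \approx 8.1857$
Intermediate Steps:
$z = \sqrt{5}$ ($z = \sqrt{11 - 6} = \sqrt{5} \approx 2.2361$)
$Q = \frac{5}{8}$ ($Q = - \frac{5}{-8} = \left(-5\right) \left(- \frac{1}{8}\right) = \frac{5}{8} \approx 0.625$)
$\left(z + Q\right)^{2} = \left(\sqrt{5} + \frac{5}{8}\right)^{2} = \left(\frac{5}{8} + \sqrt{5}\right)^{2}$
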